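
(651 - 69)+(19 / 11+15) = 6586 / 11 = 598.73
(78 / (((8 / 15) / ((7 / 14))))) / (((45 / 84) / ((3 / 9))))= 91 / 2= 45.50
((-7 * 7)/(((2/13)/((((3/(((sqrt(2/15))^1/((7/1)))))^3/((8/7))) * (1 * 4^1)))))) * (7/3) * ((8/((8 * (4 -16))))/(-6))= -160590885 * sqrt(30)/128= -6871816.43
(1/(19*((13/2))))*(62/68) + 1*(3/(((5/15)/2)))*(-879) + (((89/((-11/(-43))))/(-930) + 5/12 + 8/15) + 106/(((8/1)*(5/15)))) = -338956822772/21477885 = -15781.67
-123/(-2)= 123/2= 61.50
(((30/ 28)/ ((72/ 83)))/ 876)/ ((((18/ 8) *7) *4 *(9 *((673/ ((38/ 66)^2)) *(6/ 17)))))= 2546855/ 733872538675584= 0.00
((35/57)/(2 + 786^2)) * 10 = 175/17607243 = 0.00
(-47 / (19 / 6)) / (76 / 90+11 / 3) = -12690 / 3857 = -3.29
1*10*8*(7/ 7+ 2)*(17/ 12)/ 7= 340/ 7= 48.57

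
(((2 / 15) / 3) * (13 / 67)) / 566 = 13 / 853245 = 0.00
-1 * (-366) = 366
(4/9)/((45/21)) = 28/135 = 0.21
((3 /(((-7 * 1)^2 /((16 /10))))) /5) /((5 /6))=144 /6125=0.02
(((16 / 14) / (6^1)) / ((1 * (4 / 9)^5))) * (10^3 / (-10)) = -492075 / 448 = -1098.38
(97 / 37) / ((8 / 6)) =291 / 148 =1.97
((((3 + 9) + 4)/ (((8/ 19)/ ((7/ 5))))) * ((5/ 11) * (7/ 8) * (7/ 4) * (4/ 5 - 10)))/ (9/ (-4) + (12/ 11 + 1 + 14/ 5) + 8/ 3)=-449673/ 7006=-64.18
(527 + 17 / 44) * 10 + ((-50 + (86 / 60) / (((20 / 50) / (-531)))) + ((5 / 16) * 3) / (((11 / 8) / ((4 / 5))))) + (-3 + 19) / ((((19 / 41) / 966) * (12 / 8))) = 25556.61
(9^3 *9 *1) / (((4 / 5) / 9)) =295245 / 4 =73811.25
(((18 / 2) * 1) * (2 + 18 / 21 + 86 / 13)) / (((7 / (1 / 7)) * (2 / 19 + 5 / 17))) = 835278 / 191737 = 4.36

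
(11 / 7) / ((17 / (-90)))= -990 / 119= -8.32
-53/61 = -0.87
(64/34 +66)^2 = 1331716/289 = 4608.01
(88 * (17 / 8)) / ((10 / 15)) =561 / 2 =280.50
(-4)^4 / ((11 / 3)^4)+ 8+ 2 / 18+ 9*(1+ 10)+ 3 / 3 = 14432317 / 131769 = 109.53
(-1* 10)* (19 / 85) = -38 / 17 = -2.24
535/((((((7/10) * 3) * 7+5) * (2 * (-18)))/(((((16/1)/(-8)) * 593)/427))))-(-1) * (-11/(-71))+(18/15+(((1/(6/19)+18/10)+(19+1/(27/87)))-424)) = -42287902717/107504082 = -393.36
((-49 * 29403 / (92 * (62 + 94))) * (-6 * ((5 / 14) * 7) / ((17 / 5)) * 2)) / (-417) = -12006225 / 5652296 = -2.12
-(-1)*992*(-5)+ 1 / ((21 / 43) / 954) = -21046 / 7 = -3006.57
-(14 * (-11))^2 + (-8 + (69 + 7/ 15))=-354818/ 15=-23654.53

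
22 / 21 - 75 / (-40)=491 / 168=2.92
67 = 67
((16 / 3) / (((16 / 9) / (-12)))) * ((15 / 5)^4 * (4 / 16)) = -729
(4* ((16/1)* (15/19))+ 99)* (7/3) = 6629/19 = 348.89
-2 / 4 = -1 / 2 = -0.50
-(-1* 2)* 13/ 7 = 3.71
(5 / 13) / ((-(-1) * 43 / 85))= 0.76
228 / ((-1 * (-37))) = 228 / 37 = 6.16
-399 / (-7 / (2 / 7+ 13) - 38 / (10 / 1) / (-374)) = 69390090 / 89863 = 772.18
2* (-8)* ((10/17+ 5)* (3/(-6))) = 760/17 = 44.71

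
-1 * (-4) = 4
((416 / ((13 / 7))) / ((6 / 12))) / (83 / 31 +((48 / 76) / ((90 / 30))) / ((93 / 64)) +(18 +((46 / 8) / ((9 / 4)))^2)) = 667926 / 40781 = 16.38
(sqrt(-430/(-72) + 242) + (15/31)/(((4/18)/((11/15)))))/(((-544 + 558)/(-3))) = -sqrt(8927)/28 -297/868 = -3.72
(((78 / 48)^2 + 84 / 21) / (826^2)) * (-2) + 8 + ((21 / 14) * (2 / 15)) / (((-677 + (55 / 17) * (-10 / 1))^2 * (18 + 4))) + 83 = 15890466690466436809 / 174620550401010560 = 91.00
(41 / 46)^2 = 1681 / 2116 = 0.79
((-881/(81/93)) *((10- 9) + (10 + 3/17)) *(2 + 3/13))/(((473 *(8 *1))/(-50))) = 1881045125/5644782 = 333.24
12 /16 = 3 /4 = 0.75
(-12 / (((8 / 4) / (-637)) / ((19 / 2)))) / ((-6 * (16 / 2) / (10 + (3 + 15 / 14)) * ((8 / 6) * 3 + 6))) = -340613 / 320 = -1064.42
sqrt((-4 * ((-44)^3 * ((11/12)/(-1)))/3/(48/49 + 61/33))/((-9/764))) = 13552 * sqrt(28823619)/41157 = 1767.80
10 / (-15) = -2 / 3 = -0.67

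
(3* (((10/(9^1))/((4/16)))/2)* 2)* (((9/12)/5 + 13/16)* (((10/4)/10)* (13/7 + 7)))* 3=341/4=85.25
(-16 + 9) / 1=-7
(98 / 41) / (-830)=-49 / 17015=-0.00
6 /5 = 1.20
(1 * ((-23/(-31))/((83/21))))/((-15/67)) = -10787/12865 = -0.84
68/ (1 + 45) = 34/ 23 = 1.48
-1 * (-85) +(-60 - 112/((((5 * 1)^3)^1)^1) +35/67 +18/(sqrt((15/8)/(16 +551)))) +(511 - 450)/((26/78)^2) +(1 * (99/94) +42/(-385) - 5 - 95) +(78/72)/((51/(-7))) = 108 * sqrt(210)/5 +1257162488809/2649883500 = 787.44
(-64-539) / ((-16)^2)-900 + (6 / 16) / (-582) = -22407307 / 24832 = -902.36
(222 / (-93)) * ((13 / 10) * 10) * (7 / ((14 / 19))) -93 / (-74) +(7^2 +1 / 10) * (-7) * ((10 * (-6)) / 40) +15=5436787 / 22940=237.00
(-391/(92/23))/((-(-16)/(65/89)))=-25415/5696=-4.46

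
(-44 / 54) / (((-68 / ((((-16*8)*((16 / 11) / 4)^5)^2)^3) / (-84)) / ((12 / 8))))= -35494216806390423241907689750528 / 80901774155746070295136271949441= -0.44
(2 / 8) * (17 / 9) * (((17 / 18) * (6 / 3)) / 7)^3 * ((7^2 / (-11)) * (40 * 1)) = -835210 / 505197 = -1.65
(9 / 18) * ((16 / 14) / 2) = 2 / 7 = 0.29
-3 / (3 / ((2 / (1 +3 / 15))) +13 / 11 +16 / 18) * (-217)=322245 / 1916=168.19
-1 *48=-48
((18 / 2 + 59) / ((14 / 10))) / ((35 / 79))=5372 / 49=109.63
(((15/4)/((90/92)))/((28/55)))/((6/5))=6325/1008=6.27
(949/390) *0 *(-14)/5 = 0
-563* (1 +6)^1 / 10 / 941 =-0.42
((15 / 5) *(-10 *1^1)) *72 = -2160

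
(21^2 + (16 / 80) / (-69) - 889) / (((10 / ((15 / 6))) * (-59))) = 154561 / 81420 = 1.90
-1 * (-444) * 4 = 1776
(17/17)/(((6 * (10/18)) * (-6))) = -1/20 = -0.05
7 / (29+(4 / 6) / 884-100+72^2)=9282 / 6779839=0.00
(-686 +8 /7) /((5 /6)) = -28764 /35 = -821.83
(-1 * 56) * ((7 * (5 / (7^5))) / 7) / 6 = -20 / 7203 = -0.00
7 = 7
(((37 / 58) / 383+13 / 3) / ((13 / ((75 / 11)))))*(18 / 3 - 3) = 1969725 / 288782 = 6.82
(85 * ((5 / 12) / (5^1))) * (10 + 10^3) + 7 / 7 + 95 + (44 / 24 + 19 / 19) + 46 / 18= 65300 / 9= 7255.56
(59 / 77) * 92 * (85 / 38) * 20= 4613800 / 1463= 3153.66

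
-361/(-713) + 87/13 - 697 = -689.80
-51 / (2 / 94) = -2397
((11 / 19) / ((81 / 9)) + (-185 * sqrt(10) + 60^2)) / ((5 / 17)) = 10465387 / 855 - 629 * sqrt(10) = 10251.15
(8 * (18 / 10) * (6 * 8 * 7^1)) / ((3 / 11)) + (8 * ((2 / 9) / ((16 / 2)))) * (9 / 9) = 798346 / 45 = 17741.02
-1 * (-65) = 65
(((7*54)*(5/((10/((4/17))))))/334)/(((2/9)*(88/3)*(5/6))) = 0.02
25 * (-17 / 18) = -425 / 18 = -23.61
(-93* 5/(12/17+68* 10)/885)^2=277729/466144831504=0.00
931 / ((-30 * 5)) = -931 / 150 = -6.21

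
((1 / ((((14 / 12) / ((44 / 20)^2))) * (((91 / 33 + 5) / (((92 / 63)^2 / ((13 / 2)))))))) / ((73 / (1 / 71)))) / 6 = 704099 / 124799383800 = 0.00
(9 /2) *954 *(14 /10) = 30051 /5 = 6010.20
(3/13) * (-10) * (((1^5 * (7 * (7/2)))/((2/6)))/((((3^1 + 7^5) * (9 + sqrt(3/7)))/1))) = -9261/8216728 + 147 * sqrt(21)/8216728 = -0.00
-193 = -193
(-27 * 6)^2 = 26244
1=1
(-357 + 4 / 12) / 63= -1070 / 189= -5.66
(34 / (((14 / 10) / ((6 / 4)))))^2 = 65025 / 49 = 1327.04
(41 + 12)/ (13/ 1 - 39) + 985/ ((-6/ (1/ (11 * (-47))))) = -34699/ 20163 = -1.72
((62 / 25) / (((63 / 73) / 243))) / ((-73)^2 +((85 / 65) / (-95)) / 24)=724413456 / 5528304005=0.13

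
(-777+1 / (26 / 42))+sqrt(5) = -10080 / 13+sqrt(5) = -773.15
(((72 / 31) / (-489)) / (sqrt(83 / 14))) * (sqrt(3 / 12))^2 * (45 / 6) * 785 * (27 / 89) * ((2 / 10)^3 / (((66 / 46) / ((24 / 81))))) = -0.00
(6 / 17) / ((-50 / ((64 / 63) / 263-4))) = 66212 / 2347275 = 0.03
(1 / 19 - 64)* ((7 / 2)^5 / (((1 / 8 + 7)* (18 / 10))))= -3781575 / 1444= -2618.82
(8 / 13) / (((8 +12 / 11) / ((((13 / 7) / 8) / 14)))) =0.00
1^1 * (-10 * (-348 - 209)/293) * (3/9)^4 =5570/23733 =0.23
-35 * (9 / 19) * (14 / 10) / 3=-147 / 19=-7.74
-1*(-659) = 659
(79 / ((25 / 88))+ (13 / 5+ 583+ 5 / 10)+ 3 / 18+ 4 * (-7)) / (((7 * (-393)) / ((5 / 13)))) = -62726 / 536445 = -0.12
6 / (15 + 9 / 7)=7 / 19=0.37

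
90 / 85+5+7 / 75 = 7844 / 1275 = 6.15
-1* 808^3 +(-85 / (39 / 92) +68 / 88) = -452607279473 / 858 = -527514311.74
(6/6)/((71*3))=1/213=0.00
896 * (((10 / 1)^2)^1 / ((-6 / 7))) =-313600 / 3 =-104533.33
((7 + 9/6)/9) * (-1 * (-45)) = 85/2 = 42.50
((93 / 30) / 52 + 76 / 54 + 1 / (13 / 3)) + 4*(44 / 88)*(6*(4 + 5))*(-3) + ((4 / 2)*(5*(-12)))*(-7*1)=517.70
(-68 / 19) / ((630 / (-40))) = 272 / 1197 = 0.23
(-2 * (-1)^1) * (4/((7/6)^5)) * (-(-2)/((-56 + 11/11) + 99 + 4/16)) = 165888/991613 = 0.17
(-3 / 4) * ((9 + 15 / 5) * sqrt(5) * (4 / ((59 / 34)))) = -1224 * sqrt(5) / 59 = -46.39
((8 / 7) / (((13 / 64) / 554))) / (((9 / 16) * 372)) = 14.90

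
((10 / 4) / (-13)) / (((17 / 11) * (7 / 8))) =-220 / 1547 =-0.14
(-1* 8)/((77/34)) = -272/77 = -3.53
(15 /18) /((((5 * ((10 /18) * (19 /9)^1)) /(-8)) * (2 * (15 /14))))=-252 /475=-0.53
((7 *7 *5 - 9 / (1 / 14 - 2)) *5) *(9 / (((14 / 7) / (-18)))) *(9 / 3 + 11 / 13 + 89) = -122045805 / 13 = -9388138.85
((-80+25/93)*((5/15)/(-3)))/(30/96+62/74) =4389680/569997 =7.70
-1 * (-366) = 366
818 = 818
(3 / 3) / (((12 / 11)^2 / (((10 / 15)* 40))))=605 / 27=22.41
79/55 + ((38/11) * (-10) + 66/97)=-173007/5335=-32.43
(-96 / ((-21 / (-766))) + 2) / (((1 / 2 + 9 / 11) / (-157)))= 84616092 / 203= 416828.04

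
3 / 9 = 1 / 3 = 0.33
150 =150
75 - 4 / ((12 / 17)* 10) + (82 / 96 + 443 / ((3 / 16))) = 585109 / 240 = 2437.95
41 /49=0.84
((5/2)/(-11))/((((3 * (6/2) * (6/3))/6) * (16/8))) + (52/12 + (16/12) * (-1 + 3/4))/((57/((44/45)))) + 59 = 6662209/112860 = 59.03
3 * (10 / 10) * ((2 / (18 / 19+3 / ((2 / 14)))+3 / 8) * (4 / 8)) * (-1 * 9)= -13995 / 2224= -6.29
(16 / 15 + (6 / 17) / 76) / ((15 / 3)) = 10381 / 48450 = 0.21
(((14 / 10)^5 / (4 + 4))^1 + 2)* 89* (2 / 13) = 457371 / 12500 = 36.59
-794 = -794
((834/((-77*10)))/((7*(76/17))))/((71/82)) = -290649/7271110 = -0.04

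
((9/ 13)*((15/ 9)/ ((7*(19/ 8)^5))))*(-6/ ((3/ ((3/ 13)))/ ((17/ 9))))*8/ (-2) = 22282240/ 2929225117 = 0.01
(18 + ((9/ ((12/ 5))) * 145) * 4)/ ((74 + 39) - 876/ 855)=19.58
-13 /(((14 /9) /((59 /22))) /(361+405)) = -2643849 /154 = -17167.85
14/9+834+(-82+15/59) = 400273/531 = 753.81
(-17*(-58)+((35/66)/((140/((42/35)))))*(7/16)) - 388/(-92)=80168161/80960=990.22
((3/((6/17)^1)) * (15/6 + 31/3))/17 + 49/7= 161/12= 13.42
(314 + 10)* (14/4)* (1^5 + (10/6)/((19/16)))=51786/19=2725.58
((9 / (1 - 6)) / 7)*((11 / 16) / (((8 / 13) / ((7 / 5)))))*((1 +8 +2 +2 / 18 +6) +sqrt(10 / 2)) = -11011 / 1600 - 1287*sqrt(5) / 3200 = -7.78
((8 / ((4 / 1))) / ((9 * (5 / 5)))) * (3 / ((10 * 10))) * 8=4 / 75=0.05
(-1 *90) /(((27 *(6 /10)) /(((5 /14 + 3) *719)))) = -844825 /63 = -13409.92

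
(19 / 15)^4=2.57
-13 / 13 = -1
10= 10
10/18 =5/9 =0.56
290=290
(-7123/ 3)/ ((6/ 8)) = -28492/ 9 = -3165.78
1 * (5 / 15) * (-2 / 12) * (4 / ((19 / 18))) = -4 / 19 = -0.21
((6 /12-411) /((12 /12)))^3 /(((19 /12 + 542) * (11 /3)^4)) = -134473201623 /191006486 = -704.02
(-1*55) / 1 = -55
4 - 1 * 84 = -80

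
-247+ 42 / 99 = -8137 / 33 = -246.58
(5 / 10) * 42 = 21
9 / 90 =1 / 10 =0.10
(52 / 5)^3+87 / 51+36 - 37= 2391836 / 2125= 1125.57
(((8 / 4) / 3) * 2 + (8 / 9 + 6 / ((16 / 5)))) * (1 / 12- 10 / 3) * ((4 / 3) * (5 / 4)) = -19175 / 864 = -22.19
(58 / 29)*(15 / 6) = 5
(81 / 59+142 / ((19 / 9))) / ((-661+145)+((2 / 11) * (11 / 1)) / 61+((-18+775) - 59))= 4693401 / 12447584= 0.38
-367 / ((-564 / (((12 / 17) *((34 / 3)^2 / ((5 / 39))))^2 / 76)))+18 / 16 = 2294957591 / 535800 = 4283.24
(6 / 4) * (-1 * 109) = -327 / 2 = -163.50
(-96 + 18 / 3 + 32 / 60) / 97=-1342 / 1455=-0.92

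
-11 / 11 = -1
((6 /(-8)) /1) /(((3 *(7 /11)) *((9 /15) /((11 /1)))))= -605 /84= -7.20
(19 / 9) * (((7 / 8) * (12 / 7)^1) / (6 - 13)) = -19 / 42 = -0.45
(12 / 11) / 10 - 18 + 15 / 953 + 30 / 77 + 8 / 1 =-9.49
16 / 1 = 16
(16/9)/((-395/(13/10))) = -104/17775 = -0.01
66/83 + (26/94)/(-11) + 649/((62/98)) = 1365637044/1330241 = 1026.61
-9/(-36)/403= 1/1612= 0.00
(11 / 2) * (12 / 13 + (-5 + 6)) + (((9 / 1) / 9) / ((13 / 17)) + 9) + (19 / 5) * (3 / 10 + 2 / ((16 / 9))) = 68379 / 2600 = 26.30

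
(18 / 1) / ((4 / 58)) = 261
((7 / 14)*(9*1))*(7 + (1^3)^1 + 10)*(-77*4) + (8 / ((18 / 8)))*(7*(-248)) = -280084 / 9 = -31120.44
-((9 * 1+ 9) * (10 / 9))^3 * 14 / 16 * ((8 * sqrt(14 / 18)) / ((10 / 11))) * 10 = -543260.94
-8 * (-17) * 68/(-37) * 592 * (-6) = 887808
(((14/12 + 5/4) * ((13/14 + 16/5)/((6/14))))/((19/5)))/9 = 8381/12312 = 0.68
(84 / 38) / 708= 7 / 2242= 0.00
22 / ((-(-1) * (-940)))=-11 / 470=-0.02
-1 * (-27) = 27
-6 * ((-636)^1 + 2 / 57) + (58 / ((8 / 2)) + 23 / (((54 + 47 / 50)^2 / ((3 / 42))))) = 3830.29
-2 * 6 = -12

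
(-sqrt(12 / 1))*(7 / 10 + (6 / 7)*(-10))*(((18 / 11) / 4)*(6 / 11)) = 14877*sqrt(3) / 4235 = 6.08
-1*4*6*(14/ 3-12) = 176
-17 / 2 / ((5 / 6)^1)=-51 / 5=-10.20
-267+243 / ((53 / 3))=-13422 / 53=-253.25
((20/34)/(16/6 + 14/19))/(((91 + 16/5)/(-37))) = -17575/258893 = -0.07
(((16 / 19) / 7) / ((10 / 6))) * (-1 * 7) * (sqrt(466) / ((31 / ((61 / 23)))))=-2928 * sqrt(466) / 67735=-0.93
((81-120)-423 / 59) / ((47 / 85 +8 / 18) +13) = -520965 / 157943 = -3.30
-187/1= -187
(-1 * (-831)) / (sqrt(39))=277 * sqrt(39) / 13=133.07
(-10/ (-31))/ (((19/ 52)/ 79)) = 41080/ 589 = 69.75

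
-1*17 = -17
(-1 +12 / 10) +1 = 6 / 5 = 1.20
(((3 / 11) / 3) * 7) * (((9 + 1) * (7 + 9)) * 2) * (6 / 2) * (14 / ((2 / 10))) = 470400 / 11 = 42763.64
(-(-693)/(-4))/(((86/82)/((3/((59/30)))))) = -1278585/5074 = -251.99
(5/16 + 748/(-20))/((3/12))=-2967/20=-148.35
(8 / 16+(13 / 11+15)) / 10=367 / 220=1.67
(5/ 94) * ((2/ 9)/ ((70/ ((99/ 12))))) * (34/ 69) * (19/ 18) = 3553/ 4903416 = 0.00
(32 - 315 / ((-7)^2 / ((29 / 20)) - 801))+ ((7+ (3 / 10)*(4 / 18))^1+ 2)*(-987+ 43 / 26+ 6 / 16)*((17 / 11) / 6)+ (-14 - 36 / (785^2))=-80527563359543251 / 35290543924350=-2281.85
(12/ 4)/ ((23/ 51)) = 153/ 23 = 6.65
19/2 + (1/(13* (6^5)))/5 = 4801681/505440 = 9.50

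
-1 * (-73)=73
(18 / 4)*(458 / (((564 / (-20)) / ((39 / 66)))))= -44655 / 1034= -43.19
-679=-679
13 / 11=1.18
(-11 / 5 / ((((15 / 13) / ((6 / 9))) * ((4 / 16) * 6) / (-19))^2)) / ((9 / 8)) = -85900672 / 820125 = -104.74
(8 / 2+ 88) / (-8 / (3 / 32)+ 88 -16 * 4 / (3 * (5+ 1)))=-207 / 2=-103.50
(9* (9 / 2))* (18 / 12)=60.75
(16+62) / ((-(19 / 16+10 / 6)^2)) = -179712 / 18769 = -9.57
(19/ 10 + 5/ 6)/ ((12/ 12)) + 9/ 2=217/ 30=7.23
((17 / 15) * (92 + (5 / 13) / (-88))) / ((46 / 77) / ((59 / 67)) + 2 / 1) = 246303701 / 6327360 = 38.93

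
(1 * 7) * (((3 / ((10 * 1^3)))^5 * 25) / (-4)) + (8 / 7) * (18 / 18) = 116093 / 112000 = 1.04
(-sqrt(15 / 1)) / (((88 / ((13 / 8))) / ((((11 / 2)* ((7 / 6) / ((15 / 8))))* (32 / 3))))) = -2.61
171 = 171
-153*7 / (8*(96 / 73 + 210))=-8687 / 13712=-0.63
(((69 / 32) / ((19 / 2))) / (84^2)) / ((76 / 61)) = 1403 / 54340608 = 0.00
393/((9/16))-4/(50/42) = 695.31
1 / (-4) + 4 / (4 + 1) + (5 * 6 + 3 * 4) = 851 / 20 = 42.55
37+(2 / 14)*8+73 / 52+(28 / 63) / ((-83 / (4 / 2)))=10750153 / 271908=39.54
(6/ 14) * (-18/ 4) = -27/ 14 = -1.93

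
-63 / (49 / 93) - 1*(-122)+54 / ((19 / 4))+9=3032 / 133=22.80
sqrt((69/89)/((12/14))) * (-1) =-sqrt(28658)/178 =-0.95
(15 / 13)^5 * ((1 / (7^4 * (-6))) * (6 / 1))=-0.00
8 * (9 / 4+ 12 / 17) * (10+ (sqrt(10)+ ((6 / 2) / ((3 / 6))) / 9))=402 * sqrt(10) / 17+ 4288 / 17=327.01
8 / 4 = 2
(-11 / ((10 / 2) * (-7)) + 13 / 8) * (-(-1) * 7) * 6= 1629 / 20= 81.45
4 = 4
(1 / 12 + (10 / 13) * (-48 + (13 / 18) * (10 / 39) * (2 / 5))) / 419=-51643 / 588276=-0.09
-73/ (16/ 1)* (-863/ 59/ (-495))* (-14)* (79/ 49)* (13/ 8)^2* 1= 841099649/ 104670720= 8.04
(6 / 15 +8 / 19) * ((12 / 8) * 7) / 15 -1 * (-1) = 748 / 475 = 1.57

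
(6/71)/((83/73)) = 438/5893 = 0.07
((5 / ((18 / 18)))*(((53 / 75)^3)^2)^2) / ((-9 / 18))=-0.16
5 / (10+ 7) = 0.29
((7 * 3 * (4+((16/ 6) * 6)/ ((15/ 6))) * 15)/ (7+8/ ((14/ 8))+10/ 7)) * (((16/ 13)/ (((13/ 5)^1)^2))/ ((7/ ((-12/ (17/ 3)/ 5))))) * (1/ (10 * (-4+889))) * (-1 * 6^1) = 20736/ 11017955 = 0.00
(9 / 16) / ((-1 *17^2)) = -9 / 4624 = -0.00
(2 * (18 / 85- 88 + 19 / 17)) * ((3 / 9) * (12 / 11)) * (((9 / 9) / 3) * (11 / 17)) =-58936 / 4335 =-13.60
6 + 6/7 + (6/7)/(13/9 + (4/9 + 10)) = 5190/749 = 6.93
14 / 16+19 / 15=257 / 120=2.14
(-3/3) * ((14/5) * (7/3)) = -98/15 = -6.53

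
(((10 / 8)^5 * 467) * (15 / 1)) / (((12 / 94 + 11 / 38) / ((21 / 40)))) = 16420595625 / 610304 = 26905.60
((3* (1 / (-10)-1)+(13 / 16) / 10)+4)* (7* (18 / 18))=175 / 32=5.47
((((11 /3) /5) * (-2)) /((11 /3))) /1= -2 /5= -0.40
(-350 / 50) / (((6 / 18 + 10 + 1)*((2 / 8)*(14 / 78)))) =-234 / 17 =-13.76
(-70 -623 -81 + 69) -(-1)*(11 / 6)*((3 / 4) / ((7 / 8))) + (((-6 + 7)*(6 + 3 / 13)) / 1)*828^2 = 4271012.26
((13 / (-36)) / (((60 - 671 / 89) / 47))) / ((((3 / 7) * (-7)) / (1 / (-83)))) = -54379 / 41852916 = -0.00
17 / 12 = 1.42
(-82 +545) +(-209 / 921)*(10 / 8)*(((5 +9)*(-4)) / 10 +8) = 141932 / 307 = 462.32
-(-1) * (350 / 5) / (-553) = -10 / 79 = -0.13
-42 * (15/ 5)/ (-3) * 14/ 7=84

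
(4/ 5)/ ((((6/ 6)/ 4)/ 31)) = 496/ 5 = 99.20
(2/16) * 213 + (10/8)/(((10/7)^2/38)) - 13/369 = 184001/3690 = 49.86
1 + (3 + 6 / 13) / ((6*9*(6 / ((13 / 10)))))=73 / 72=1.01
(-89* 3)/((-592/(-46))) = -6141/296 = -20.75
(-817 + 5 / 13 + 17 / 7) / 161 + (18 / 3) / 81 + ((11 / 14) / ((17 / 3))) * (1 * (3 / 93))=-2075732507 / 416938158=-4.98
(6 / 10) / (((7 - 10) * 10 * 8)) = -1 / 400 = -0.00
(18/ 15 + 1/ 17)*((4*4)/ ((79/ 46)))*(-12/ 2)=-472512/ 6715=-70.37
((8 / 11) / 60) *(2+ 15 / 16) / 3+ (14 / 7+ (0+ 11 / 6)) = 15227 / 3960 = 3.85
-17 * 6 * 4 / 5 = -408 / 5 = -81.60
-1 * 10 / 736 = -0.01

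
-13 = -13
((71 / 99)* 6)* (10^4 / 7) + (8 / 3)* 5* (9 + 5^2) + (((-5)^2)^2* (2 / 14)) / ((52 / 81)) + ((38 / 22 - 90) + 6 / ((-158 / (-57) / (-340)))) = 1871128409 / 316316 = 5915.38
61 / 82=0.74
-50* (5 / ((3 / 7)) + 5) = -2500 / 3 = -833.33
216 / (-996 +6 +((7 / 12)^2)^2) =-4478976 / 20526239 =-0.22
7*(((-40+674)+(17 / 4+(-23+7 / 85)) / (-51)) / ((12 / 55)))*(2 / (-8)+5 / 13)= 5928949873 / 2164032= 2739.77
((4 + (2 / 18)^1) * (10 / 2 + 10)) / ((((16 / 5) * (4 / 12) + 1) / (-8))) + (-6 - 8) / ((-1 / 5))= -5230 / 31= -168.71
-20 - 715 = -735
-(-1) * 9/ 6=3/ 2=1.50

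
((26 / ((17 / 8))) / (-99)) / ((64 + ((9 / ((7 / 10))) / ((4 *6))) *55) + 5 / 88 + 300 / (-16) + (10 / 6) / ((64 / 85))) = -0.00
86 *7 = 602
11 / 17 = 0.65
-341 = -341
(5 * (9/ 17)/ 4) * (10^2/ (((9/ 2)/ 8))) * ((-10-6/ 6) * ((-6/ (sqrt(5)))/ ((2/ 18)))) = 31252.34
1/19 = 0.05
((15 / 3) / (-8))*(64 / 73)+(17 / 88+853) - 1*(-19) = 5599449 / 6424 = 871.65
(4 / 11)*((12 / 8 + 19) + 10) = 122 / 11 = 11.09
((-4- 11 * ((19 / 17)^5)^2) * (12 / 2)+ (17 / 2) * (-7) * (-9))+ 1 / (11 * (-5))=68914323789326827 / 221759329049390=310.76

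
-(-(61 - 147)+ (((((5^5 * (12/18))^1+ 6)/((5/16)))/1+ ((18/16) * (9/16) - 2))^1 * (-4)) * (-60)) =-12834927/8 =-1604365.88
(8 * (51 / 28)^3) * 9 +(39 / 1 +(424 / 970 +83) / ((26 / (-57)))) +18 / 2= 5193043887 / 17300920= 300.16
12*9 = 108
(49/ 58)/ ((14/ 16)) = 28/ 29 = 0.97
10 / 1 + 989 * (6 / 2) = 2977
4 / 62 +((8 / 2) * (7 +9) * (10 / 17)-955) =-483411 / 527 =-917.29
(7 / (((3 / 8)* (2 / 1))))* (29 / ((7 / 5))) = 580 / 3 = 193.33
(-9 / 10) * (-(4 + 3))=63 / 10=6.30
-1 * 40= -40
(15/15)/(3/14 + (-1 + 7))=14/87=0.16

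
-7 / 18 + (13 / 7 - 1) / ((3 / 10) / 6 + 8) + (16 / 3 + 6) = 224179 / 20286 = 11.05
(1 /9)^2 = 1 /81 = 0.01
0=0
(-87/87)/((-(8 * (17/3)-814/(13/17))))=-39/39746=-0.00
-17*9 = -153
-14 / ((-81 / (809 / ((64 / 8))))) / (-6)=-5663 / 1944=-2.91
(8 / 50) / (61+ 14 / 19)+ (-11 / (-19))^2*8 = 28414036 / 10586325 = 2.68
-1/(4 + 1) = -0.20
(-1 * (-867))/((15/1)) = 289/5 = 57.80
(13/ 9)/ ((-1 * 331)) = -13/ 2979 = -0.00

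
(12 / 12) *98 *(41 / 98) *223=9143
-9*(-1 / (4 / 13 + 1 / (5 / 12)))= 585 / 176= 3.32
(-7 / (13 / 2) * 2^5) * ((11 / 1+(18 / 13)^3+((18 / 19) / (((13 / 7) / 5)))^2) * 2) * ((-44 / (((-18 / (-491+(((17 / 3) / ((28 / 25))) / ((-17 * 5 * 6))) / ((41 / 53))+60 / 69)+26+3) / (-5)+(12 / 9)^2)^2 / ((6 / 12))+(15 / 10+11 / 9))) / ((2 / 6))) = 415621495836120669300417279513600 / 79757647909148423775162644029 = 5211.06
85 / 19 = 4.47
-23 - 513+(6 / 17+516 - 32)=-878 / 17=-51.65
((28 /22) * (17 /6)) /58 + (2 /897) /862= 15336049 /246655266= 0.06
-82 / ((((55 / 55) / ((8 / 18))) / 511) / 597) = -33353992 / 3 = -11117997.33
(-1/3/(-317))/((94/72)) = 12/14899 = 0.00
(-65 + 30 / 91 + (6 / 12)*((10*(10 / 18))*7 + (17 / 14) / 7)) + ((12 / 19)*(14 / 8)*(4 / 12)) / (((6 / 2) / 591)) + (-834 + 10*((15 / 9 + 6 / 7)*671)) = 7027186507 / 435708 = 16128.20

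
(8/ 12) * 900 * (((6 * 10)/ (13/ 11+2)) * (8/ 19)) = 633600/ 133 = 4763.91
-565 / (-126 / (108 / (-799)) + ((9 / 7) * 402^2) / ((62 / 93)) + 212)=-23730 / 13137979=-0.00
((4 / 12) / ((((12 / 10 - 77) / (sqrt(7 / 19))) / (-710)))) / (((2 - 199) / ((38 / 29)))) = -0.01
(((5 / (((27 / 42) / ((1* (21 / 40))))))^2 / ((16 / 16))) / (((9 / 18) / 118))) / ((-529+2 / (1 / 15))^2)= 141659 / 8964036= 0.02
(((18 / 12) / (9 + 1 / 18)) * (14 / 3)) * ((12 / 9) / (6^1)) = 28 / 163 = 0.17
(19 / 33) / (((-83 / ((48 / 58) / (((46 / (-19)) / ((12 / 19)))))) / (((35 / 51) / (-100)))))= -0.00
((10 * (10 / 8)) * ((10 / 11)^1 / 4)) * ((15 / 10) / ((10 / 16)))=75 / 11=6.82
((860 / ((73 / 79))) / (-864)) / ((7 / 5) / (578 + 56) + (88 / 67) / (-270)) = 405.51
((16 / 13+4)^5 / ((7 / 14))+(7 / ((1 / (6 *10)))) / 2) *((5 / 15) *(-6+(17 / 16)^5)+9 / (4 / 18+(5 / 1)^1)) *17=23891.98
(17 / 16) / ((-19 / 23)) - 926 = -281895 / 304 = -927.29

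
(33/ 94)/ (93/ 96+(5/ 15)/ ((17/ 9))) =8976/ 29281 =0.31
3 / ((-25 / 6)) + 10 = 232 / 25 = 9.28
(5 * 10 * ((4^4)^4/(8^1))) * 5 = 134217728000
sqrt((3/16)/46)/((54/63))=7 *sqrt(138)/1104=0.07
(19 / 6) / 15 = 19 / 90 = 0.21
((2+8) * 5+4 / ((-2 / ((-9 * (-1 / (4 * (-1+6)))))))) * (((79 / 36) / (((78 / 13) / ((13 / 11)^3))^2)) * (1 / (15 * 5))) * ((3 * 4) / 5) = 187227094301 / 717482205000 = 0.26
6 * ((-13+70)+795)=5112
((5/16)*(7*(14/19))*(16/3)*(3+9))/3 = 1960/57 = 34.39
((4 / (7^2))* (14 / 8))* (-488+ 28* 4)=-376 / 7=-53.71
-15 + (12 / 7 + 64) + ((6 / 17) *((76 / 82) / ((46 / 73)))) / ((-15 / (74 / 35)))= 142069849 / 2805425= 50.64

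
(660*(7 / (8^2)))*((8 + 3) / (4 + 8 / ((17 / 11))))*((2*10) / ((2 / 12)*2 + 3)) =215985 / 416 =519.19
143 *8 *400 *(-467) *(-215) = 45945328000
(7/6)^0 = 1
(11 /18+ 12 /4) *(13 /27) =845 /486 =1.74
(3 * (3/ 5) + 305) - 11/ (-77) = 10743/ 35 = 306.94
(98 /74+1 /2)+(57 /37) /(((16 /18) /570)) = 989.70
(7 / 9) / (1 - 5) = -7 / 36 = -0.19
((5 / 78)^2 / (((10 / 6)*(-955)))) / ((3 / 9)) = -1 / 129116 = -0.00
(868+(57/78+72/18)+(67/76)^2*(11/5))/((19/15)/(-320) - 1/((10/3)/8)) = -19697998020/54152527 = -363.75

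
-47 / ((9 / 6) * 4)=-7.83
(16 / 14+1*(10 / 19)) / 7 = 222 / 931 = 0.24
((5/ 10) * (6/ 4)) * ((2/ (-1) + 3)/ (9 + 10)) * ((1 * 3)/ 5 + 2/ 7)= 93/ 2660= 0.03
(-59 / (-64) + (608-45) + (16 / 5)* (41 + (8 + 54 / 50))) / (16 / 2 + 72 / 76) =110075037 / 1360000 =80.94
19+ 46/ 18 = 194/ 9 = 21.56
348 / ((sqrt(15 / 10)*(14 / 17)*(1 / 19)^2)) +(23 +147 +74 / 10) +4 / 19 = 16873 / 95 +355946*sqrt(6) / 7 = 124732.76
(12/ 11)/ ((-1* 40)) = -3/ 110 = -0.03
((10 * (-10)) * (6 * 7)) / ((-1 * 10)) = 420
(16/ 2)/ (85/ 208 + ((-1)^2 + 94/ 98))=81536/ 24133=3.38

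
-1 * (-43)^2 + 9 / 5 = -9236 / 5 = -1847.20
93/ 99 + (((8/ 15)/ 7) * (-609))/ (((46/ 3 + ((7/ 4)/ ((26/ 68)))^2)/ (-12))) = 17974651/ 1103685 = 16.29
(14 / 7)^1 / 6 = 1 / 3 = 0.33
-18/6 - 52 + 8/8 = -54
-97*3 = -291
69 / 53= 1.30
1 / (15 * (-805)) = -1 / 12075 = -0.00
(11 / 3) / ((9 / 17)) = 187 / 27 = 6.93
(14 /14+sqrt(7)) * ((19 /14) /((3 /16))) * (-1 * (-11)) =1672 /21+1672 * sqrt(7) /21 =290.27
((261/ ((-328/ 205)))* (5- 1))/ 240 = -87/ 32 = -2.72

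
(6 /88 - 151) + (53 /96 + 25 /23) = -3626023 /24288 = -149.29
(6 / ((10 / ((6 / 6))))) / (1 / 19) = 57 / 5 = 11.40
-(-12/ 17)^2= -144/ 289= -0.50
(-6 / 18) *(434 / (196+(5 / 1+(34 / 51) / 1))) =-434 / 605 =-0.72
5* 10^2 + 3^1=503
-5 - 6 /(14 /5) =-50 /7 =-7.14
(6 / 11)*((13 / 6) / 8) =13 / 88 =0.15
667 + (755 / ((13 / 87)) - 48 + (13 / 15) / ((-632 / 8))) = 87372251 / 15405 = 5671.68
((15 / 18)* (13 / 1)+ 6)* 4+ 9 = 229 / 3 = 76.33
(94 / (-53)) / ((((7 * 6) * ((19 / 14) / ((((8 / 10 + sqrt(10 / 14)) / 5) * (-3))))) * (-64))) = -47 * sqrt(35) / 1127840 - 47 / 201400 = -0.00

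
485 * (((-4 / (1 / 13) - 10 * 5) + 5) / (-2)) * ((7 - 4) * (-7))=-987945 / 2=-493972.50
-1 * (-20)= 20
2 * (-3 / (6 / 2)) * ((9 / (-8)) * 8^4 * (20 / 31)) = 184320 / 31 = 5945.81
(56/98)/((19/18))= 0.54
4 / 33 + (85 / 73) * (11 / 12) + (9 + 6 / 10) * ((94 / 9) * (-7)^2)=78922939 / 16060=4914.26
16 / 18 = 8 / 9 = 0.89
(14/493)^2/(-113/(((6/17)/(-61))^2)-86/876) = -515088/2156019416014811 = -0.00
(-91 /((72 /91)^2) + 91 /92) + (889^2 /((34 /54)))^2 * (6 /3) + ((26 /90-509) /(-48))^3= 1649087454668962815633737 /523331604000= 3151132937633.48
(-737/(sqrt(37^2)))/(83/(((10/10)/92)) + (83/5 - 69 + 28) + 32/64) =-7370/2816477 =-0.00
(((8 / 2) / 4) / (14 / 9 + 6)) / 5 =9 / 340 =0.03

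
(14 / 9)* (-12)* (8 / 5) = -448 / 15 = -29.87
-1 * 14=-14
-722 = -722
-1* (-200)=200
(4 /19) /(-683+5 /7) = -7 /22686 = -0.00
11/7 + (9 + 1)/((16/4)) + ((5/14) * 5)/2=139/28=4.96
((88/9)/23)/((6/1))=44/621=0.07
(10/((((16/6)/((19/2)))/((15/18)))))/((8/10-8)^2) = 11875/20736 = 0.57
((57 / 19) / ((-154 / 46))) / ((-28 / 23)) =1587 / 2156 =0.74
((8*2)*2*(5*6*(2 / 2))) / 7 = 960 / 7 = 137.14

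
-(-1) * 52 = 52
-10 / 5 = -2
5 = 5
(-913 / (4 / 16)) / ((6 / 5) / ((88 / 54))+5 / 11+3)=-401720 / 461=-871.41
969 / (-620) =-969 / 620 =-1.56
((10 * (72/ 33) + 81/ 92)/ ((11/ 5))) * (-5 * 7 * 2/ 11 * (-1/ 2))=4019925/ 122452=32.83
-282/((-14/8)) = 1128/7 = 161.14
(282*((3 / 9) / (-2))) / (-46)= 47 / 46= 1.02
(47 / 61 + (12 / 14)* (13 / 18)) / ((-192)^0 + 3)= 445 / 1281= 0.35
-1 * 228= -228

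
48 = 48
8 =8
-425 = -425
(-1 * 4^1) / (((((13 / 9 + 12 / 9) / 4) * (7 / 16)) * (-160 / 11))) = 792 / 875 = 0.91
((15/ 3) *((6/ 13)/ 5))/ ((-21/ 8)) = -16/ 91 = -0.18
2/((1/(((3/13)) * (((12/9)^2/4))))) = 8/39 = 0.21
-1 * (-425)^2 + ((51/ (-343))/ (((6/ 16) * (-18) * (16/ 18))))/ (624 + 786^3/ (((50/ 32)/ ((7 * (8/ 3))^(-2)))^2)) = -1226327249871250/ 6789355017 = -180625.00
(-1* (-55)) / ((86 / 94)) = 2585 / 43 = 60.12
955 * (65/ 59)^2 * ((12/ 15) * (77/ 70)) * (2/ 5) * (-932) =-1323697232/ 3481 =-380263.50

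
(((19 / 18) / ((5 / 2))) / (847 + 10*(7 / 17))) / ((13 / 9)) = 323 / 940485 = 0.00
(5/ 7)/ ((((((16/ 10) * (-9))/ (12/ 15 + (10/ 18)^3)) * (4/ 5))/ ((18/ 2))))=-0.54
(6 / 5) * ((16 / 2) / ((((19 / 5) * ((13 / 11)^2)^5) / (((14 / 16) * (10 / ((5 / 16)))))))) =34859898663744 / 2619311345131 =13.31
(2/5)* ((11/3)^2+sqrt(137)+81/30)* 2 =4* sqrt(137)/5+2906/225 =22.28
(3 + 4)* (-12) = -84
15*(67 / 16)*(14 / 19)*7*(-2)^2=49245 / 38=1295.92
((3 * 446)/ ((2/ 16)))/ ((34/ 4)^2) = 42816/ 289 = 148.15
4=4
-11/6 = -1.83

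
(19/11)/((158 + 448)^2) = 19/4039596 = 0.00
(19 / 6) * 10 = 95 / 3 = 31.67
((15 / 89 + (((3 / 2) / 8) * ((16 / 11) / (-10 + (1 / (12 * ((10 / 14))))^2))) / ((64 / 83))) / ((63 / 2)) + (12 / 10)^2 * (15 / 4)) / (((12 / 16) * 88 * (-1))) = -39943532611 / 487816961940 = -0.08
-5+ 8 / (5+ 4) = -37 / 9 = -4.11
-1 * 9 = -9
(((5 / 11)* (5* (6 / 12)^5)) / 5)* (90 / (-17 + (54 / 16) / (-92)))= -10350 / 137929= -0.08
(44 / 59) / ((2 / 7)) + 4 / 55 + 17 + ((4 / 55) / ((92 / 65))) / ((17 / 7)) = 25000406 / 1268795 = 19.70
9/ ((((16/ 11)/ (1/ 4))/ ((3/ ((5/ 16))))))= 14.85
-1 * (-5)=5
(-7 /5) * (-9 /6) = 21 /10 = 2.10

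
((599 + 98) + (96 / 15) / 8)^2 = 12173121 / 25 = 486924.84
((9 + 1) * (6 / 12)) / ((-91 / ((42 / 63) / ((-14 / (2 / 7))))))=10 / 13377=0.00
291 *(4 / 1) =1164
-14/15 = -0.93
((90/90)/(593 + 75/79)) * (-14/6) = -553/140766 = -0.00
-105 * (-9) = 945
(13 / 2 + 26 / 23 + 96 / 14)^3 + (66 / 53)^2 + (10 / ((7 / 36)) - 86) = 282075123763921 / 93781970632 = 3007.78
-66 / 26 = -33 / 13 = -2.54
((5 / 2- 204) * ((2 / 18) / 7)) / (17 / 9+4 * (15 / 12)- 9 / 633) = -0.47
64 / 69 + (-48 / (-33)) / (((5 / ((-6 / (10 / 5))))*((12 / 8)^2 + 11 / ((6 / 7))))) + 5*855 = 2937073501 / 686895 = 4275.87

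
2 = 2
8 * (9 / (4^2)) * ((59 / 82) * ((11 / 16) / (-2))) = -5841 / 5248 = -1.11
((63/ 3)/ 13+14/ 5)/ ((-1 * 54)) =-287/ 3510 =-0.08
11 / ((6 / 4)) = 22 / 3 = 7.33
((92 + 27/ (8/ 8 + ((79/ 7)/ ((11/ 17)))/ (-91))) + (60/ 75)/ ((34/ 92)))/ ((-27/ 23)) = -156951287/ 1444320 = -108.67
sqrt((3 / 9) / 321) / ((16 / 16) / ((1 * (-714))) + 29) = 238 * sqrt(107) / 2215435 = 0.00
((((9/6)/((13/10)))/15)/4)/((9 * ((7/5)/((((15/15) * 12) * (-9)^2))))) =135/91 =1.48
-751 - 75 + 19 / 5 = -4111 / 5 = -822.20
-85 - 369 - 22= -476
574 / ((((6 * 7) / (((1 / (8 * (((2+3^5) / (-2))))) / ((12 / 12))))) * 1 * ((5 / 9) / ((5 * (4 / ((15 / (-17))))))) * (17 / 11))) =451 / 1225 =0.37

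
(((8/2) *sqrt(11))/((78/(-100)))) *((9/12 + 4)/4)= -475 *sqrt(11)/78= -20.20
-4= -4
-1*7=-7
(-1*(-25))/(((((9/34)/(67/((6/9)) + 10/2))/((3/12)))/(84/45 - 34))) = -4322335/54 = -80043.24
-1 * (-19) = 19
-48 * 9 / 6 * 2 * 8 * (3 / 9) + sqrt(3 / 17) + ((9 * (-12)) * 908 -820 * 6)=-103368 + sqrt(51) / 17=-103367.58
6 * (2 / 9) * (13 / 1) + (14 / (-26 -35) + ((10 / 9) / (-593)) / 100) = 55682639 / 3255570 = 17.10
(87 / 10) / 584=87 / 5840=0.01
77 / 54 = 1.43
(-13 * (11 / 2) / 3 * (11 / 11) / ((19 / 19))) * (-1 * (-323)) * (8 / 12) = -46189 / 9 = -5132.11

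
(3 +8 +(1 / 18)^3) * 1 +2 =75817 / 5832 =13.00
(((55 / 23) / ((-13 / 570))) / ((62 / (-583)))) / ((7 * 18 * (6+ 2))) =3046175 / 3114384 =0.98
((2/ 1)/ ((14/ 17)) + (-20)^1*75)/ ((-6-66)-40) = 10483/ 784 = 13.37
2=2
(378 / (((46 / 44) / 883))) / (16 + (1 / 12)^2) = 19945.22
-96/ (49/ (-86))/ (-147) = -2752/ 2401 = -1.15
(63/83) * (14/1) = 882/83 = 10.63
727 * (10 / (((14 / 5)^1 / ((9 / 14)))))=1669.13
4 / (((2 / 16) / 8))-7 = 249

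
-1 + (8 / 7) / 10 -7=-276 / 35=-7.89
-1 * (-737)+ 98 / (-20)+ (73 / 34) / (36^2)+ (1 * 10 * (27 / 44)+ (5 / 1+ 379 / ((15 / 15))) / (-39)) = 22948539331 / 31505760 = 728.39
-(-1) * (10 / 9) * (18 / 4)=5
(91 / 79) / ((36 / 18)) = 0.58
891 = 891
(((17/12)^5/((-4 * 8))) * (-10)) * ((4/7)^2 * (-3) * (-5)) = 35496425/4064256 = 8.73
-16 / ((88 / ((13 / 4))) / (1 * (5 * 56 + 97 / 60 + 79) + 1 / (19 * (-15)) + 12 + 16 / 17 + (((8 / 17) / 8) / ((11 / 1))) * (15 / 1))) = -345156123 / 1563320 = -220.78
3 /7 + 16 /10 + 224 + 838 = 37241 /35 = 1064.03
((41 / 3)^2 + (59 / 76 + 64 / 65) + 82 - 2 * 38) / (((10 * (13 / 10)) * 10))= 8649191 / 5779800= 1.50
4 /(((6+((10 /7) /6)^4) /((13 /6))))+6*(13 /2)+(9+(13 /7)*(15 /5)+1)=457787716 /8172577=56.02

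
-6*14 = -84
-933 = -933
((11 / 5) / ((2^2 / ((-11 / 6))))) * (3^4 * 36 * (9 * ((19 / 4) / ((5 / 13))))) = -65362869 / 200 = -326814.34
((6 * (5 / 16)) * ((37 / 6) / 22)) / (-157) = -185 / 55264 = -0.00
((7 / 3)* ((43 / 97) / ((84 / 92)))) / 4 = 989 / 3492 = 0.28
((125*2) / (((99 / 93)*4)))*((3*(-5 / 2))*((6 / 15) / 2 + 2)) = -3875 / 4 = -968.75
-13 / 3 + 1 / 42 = -181 / 42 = -4.31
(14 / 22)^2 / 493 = 49 / 59653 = 0.00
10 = 10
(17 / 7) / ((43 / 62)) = 1054 / 301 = 3.50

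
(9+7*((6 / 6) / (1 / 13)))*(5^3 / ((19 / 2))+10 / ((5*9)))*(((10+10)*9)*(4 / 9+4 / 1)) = 183040000 / 171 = 1070409.36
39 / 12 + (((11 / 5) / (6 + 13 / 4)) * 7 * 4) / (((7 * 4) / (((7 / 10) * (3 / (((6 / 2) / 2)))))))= 3.58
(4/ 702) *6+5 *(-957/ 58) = -19297/ 234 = -82.47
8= 8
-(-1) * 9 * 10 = 90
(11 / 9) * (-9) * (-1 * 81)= 891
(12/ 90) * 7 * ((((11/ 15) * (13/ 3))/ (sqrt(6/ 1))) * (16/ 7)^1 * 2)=4576 * sqrt(6)/ 2025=5.54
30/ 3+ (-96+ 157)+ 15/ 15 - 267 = -195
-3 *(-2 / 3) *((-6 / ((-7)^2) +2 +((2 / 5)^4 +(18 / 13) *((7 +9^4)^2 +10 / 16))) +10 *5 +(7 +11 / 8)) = 190241526582161 / 1592500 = 119460927.21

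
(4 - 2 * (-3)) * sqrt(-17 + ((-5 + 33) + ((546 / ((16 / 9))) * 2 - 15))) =5 * sqrt(2441) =247.03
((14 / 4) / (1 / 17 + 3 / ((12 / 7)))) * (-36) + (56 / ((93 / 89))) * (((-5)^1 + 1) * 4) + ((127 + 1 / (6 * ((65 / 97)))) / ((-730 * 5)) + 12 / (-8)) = -928.66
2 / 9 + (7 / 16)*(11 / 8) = 949 / 1152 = 0.82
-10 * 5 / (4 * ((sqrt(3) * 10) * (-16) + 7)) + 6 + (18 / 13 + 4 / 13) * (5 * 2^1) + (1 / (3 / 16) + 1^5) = 2000 * sqrt(3) / 76751 + 175152607 / 5986578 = 29.30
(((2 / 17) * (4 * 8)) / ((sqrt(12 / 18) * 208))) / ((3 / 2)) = 4 * sqrt(6) / 663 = 0.01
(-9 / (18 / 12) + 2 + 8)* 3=12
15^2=225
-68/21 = -3.24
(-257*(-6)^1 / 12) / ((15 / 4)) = 514 / 15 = 34.27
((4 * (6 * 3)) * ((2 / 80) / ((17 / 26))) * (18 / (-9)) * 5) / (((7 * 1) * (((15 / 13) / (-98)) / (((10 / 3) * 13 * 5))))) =1230320 / 17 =72371.76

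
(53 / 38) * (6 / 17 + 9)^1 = 13.04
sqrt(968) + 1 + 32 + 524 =22 * sqrt(2) + 557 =588.11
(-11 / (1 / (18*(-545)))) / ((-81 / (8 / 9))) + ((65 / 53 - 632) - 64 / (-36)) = -7784039 / 4293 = -1813.19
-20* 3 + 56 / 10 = -272 / 5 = -54.40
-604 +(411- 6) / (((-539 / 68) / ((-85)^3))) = 16912676944 / 539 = 31377879.30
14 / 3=4.67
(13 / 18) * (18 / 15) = 13 / 15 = 0.87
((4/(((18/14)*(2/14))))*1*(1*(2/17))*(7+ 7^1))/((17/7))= 38416/2601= 14.77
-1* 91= -91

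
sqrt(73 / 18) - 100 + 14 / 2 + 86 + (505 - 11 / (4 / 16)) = sqrt(146) / 6 + 454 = 456.01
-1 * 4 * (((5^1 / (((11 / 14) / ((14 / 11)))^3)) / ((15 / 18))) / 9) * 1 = -60236288 / 5314683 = -11.33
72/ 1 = 72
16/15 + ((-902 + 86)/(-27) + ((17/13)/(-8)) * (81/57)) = 2761553/88920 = 31.06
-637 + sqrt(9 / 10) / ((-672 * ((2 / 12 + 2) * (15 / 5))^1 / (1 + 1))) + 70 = -567-sqrt(10) / 7280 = -567.00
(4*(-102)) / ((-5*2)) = 204 / 5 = 40.80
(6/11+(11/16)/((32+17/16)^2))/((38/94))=79006154/58486769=1.35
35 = 35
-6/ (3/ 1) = -2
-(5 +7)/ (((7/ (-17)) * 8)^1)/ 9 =0.40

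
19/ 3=6.33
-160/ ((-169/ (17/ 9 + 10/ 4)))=4.16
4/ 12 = 0.33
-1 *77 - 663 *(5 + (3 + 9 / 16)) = -92063 / 16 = -5753.94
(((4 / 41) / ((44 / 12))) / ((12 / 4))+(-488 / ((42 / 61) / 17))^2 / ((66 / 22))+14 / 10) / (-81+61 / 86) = -12416013483753826 / 20600135325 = -602715.14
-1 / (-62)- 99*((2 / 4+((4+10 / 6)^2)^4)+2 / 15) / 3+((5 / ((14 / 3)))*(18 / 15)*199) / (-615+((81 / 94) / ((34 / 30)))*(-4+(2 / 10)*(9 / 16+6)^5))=-11465749838243549701570112 / 326788626458035035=-35086134.92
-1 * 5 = -5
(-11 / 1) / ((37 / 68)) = -748 / 37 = -20.22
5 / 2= 2.50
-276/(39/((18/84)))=-138/91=-1.52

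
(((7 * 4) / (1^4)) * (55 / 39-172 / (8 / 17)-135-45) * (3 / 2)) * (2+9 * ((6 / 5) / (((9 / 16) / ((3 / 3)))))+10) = -3564876 / 5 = -712975.20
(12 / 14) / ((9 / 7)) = 0.67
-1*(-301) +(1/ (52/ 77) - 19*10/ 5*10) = -4031/ 52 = -77.52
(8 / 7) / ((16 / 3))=3 / 14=0.21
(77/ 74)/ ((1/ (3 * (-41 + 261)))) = 25410/ 37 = 686.76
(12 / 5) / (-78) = -2 / 65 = -0.03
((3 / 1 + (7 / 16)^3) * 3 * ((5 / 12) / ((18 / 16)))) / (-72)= -0.05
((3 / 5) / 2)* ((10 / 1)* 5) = 15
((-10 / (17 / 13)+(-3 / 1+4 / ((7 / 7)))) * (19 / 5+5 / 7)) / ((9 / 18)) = -35708 / 595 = -60.01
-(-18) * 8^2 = 1152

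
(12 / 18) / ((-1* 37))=-2 / 111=-0.02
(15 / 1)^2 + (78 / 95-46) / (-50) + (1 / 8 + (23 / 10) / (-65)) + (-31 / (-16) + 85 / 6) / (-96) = 32128637369 / 142272000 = 225.83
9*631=5679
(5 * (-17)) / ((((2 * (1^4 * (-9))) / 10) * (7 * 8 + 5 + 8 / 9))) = 425 / 557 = 0.76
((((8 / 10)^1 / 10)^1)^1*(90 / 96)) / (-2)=-3 / 80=-0.04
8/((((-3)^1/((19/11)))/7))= -1064/33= -32.24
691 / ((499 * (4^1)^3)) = 691 / 31936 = 0.02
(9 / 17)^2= 81 / 289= 0.28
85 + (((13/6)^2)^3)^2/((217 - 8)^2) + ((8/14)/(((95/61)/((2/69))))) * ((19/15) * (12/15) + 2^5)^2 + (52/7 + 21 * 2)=999597600619270455763/6834164600102400000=146.26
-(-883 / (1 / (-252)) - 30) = -222486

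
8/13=0.62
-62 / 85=-0.73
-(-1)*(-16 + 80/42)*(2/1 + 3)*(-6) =2960/7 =422.86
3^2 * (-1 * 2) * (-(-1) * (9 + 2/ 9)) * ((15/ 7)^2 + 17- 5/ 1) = -134958/ 49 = -2754.24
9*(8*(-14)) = -1008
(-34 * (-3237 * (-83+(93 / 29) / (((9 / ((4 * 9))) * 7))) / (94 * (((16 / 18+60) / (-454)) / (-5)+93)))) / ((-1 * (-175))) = -1852414317819 / 317328078515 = -5.84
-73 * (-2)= 146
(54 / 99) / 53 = 6 / 583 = 0.01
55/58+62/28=642/203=3.16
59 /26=2.27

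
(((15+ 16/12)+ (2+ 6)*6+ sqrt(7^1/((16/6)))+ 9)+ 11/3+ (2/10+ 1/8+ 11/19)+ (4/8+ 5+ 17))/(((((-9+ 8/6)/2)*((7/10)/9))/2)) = -294327/437-270*sqrt(42)/161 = -684.39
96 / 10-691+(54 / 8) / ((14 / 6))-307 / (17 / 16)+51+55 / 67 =-146005949 / 159460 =-915.63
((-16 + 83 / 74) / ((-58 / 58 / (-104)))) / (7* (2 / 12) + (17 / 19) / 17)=-6526728 / 5143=-1269.05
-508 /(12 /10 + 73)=-2540 /371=-6.85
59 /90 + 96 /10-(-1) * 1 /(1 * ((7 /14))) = 1103 /90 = 12.26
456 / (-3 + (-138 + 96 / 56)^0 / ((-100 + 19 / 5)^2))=-52750308 / 347029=-152.01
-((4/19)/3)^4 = -256/10556001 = -0.00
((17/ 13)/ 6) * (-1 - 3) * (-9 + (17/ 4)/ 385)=235331/ 30030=7.84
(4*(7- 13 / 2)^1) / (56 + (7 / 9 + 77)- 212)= -9 / 352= -0.03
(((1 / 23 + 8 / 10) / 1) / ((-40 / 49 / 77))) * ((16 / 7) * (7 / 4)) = -365981 / 1150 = -318.24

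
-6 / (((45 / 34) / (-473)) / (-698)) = -22450472 / 15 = -1496698.13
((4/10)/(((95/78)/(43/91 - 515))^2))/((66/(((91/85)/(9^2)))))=113999583568/7974264375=14.30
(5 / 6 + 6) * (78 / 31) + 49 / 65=36164 / 2015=17.95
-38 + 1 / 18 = -683 / 18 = -37.94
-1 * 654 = -654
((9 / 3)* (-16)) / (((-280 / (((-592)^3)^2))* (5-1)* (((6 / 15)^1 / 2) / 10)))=645686192410460160 / 7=92240884630065737.14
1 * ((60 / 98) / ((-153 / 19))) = -190 / 2499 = -0.08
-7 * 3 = -21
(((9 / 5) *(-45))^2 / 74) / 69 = 2187 / 1702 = 1.28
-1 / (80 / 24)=-3 / 10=-0.30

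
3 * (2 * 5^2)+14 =164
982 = 982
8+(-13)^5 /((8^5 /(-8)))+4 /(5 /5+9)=2028497 /20480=99.05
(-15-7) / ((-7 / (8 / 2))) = 88 / 7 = 12.57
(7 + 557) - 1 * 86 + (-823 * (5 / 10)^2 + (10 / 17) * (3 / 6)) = 18533 / 68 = 272.54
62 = 62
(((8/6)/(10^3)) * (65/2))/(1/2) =13/150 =0.09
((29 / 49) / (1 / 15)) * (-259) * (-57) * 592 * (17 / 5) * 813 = 1501263777456 / 7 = 214466253922.29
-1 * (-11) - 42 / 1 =-31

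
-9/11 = -0.82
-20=-20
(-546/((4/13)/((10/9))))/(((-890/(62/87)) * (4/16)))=146692/23229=6.32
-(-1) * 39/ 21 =13/ 7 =1.86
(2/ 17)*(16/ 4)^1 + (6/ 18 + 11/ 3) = 76/ 17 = 4.47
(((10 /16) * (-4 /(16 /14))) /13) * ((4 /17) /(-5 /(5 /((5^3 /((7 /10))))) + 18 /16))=490 /2196077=0.00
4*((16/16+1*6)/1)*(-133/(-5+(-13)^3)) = 1862/1101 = 1.69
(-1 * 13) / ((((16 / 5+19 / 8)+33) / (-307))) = 103.46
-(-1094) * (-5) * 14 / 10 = -7658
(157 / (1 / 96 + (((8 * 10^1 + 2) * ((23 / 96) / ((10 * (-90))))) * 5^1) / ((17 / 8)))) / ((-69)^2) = -1281120 / 1590703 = -0.81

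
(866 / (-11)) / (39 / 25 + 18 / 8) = -86600 / 4191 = -20.66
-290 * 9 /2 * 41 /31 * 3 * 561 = -90048915 /31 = -2904803.71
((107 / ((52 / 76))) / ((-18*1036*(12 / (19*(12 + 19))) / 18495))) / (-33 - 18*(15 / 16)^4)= 839930209280 / 5174974623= 162.31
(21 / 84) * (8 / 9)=2 / 9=0.22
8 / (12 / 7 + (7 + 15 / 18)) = 336 / 401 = 0.84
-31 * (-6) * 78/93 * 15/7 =2340/7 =334.29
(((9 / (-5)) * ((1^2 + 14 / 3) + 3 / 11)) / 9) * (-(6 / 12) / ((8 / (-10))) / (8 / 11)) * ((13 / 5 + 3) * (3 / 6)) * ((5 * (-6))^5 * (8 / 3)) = 185220000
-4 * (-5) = 20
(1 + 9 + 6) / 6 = 8 / 3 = 2.67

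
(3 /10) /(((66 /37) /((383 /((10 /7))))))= 99197 /2200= 45.09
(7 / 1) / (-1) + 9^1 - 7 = -5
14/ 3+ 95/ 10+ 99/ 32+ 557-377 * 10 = -306791/ 96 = -3195.74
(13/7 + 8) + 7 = 118/7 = 16.86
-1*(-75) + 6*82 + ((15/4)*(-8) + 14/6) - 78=1384/3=461.33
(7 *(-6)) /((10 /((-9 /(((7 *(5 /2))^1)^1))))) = 54 /25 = 2.16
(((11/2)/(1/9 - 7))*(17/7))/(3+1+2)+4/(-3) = -8627/5208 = -1.66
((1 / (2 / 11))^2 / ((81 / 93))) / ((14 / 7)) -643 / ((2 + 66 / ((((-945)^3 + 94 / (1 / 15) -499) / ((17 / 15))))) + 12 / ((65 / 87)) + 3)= -63173000570413 / 4798978569432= -13.16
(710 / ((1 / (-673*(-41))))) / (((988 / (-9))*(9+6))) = -5877309 / 494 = -11897.39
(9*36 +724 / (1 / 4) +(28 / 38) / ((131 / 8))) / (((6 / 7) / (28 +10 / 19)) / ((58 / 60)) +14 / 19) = 110228062749 / 26287508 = 4193.17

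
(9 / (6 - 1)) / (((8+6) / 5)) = 9 / 14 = 0.64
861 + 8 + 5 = 874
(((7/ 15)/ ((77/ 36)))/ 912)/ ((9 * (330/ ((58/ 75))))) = 0.00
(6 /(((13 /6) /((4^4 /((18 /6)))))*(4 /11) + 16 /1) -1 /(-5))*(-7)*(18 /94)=-4081203 /5297135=-0.77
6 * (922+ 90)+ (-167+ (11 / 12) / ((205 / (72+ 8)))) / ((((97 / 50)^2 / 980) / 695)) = -34894239581896 / 1157307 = -30151238.68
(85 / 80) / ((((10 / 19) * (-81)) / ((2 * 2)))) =-323 / 3240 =-0.10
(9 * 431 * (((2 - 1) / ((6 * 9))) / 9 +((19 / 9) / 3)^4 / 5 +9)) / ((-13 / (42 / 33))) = -145121522539 / 42220035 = -3437.27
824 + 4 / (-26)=10710 / 13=823.85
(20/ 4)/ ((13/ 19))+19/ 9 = 1102/ 117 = 9.42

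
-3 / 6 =-1 / 2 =-0.50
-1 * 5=-5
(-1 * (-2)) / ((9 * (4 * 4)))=1 / 72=0.01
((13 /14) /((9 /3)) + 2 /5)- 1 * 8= -1531 /210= -7.29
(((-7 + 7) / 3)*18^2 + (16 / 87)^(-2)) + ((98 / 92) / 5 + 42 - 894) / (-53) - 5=63408063 / 1560320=40.64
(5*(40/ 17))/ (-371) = -200/ 6307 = -0.03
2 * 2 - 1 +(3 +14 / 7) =8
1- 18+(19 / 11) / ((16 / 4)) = -729 / 44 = -16.57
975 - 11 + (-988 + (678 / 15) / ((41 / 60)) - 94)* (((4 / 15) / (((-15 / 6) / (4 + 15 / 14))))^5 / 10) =6465560126104708 / 6674431640625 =968.71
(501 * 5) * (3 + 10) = 32565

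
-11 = -11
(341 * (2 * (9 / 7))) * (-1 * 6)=-36828 / 7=-5261.14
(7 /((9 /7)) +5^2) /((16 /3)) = 137 /24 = 5.71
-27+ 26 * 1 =-1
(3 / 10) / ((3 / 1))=1 / 10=0.10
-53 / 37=-1.43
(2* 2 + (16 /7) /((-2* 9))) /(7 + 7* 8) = 0.06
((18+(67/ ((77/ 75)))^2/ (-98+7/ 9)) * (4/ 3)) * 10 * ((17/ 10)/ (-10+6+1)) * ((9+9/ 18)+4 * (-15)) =-408642566/ 41503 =-9846.10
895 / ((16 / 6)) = 2685 / 8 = 335.62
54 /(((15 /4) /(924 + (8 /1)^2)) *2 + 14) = 106704 /27679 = 3.86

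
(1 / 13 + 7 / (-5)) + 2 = 44 / 65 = 0.68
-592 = -592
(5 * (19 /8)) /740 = 19 /1184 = 0.02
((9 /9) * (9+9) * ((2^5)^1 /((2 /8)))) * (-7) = -16128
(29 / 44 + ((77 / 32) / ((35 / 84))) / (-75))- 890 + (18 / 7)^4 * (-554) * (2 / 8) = -183421352397 / 26411000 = -6944.88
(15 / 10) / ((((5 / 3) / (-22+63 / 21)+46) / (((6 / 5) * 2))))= 1026 / 13085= 0.08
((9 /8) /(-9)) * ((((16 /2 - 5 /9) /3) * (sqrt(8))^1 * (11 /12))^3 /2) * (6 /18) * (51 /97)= -6805364401 * sqrt(2) /3299185728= -2.92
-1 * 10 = -10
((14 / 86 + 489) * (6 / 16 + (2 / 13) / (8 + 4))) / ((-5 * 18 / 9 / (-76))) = 1859891 / 1290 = 1441.78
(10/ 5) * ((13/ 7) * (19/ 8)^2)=4693/ 224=20.95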